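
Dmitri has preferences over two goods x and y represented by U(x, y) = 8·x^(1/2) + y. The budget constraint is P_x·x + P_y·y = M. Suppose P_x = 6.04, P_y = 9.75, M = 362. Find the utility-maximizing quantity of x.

x* = 41.6923

Set MRS = P_x/P_y: 4·x^(−1/2) = P_x/P_y.
Solve: √x = 4·P_y/P_x, so x*(P_x,P_y) = (4·P_y/P_x)², and y* = (M − P_x·x*)/P_y.
Plugging in: x* = (4·9.75/6.04)² = 41.6923.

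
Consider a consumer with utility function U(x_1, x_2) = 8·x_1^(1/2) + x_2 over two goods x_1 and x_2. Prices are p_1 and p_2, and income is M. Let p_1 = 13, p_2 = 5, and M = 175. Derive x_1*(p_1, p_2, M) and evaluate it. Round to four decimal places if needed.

x_1* = 2.3669

Plugging in: x_1* = (4·5/13)² = 2.3669.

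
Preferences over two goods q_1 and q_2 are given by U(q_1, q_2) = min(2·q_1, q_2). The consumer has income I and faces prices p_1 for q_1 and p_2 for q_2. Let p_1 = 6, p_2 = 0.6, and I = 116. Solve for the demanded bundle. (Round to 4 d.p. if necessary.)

Leontief preferences: the optimum is at the kink where q_1/1 = q_2/2, i.e. q_2 = 2·q_1.
Budget: p_1·q_1 + p_2·2·q_1 = I, so (p_1 + 2·p_2)·q_1 = I.
Demand: q_1*(p_1,p_2,I) = I/(p_1 + 2·p_2), q_2* = 2·I/(p_1 + 2·p_2).
Here 6 + 2·0.6 = 7.2, giving q_1* = 16.1111 and q_2* = 32.2222.

q_1* = 16.1111, q_2* = 32.2222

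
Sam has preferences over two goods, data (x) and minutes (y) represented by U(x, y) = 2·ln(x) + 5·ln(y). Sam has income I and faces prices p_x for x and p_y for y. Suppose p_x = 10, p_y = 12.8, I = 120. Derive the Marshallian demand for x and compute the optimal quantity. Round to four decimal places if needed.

Demand: x*(p_x,p_y,I) = 2/7·I/p_x and y* = 5/7·I/p_y.
At p_x=10, p_y=12.8, I=120: x* = 2/7·120/10 = 3.4286.

x* = 3.4286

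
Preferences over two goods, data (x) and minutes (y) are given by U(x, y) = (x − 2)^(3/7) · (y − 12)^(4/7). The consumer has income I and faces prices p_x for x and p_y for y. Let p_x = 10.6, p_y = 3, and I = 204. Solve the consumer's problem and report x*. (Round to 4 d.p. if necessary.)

x* = 7.9353

Substituting into the budget: x* = 2 + 3/7·(I − 2·p_x − 12·p_y)/p_x, and y* = 12 + 4/7·(…)/p_y.
Discretionary income = 204 − 2·10.6 − 12·3 = 146.8; x* = 2 + 3/7·146.8/10.6 = 7.9353.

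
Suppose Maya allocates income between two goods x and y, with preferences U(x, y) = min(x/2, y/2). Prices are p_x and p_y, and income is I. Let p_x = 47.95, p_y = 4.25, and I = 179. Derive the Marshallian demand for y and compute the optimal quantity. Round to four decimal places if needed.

y* = 3.4291

Leontief preferences: the optimum is at the kink where x/2 = y/2, i.e. y = x.
Budget: p_x·x + p_y·x = I, so (2·p_x + 2·p_y)·x = 2·I.
Demand: x*(p_x,p_y,I) = 2·I/(2·p_x + 2·p_y), y* = 2·I/(2·p_x + 2·p_y).
Here 2·47.95 + 2·4.25 = 104.4, giving y* = 3.4291.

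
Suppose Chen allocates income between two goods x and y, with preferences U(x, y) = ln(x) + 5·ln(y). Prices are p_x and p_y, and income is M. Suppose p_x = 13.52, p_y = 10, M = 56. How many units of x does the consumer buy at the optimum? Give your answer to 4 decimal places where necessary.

MU_x/MU_y = (y)/(5·x); tangency sets this equal to p_x/p_y.
Rearranging, p_y·y = 5·p_x·x. Substituting into the budget gives p_x·x·(1 + 5) = M.
Demand: x*(p_x,p_y,M) = 1/6·M/p_x and y* = 5/6·M/p_y.
At p_x=13.52, p_y=10, M=56: x* = 1/6·56/13.52 = 0.6903.

x* = 0.6903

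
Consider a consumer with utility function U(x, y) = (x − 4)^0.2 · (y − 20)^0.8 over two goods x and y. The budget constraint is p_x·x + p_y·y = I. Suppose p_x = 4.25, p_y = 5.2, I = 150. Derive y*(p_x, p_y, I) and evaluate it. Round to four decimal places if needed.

After buying the subsistence bundle (4, 20), a share 0.2 of the remaining income goes to x: x* = 4 + 0.2·(I − 4p_x − 20p_y)/p_x.
Discretionary income = 150 − 4·4.25 − 20·5.2 = 29; y* = 20 + 0.8·29/5.2 = 24.4615.

y* = 24.4615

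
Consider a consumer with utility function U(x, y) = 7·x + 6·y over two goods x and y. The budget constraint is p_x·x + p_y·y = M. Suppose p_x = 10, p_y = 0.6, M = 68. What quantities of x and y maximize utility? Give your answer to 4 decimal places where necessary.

y gives more utility per dollar, so spend all income on y: y* = M/p_y, x* = 0.
Numerically: x* = 0, y* = 113.3333.

x* = 0, y* = 113.3333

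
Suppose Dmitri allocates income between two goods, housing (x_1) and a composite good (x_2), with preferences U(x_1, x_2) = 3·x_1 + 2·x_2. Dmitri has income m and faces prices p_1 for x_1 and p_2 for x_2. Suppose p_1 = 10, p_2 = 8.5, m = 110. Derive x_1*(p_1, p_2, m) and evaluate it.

x_1* = 11

Perfect substitutes: compare marginal utility per dollar. 3/p_1 vs 2/p_2 → 0.3 vs 0.2353.
x_1 gives more utility per dollar, so spend all income on x_1: x_1* = m/p_1, x_2* = 0.
Numerically: x_1* = 11, x_2* = 0.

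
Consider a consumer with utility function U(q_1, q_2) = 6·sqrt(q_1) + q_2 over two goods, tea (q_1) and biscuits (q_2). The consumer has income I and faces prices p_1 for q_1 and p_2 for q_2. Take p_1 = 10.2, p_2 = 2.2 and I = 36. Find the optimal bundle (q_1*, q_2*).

q_1* = 0.4187, q_2* = 14.4225

Set MRS = p_1/p_2: 3·q_1^(−1/2) = p_1/p_2.
Solve: √q_1 = 3·p_2/p_1, so q_1*(p_1,p_2) = (3·p_2/p_1)², and q_2* = (I − p_1·q_1*)/p_2.
Plugging in: q_1* = (3·2.2/10.2)² = 0.4187, q_2* = 14.4225.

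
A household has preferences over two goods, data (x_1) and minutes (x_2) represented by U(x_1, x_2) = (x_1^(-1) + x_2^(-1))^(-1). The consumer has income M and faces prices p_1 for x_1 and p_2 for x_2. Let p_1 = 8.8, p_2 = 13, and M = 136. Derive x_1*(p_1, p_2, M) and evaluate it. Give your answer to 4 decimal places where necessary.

x_1* = 6.9759

MU_x_1 ∝ x_1^(-2), MU_x_2 ∝ x_2^(-2), so MRS = (x_2/x_1)^(2) = p_1/p_2.
Hence x_2/x_1 = (p_1/p_2)^(1/(2)), i.e. raised to the 0.5 power.
With the ratio pinned down, the budget gives x_1* = M/(p_1 + p_2·(x_2/x_1)) and x_2* = (x_2/x_1)·x_1*.
Numerically x_2/x_1 = 0.822753, so x_1* = 136/(8.8 + 13·0.822753) = 6.9759.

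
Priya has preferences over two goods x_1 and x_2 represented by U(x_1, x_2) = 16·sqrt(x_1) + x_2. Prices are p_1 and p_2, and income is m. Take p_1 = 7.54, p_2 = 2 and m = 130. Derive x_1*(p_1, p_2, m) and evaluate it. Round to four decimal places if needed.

Set MRS = p_1/p_2: 8·x_1^(−1/2) = p_1/p_2.
Solve: √x_1 = 8·p_2/p_1, so x_1*(p_1,p_2) = (8·p_2/p_1)², and x_2* = (m − p_1·x_1*)/p_2.
Plugging in: x_1* = (8·2/7.54)² = 4.503.

x_1* = 4.503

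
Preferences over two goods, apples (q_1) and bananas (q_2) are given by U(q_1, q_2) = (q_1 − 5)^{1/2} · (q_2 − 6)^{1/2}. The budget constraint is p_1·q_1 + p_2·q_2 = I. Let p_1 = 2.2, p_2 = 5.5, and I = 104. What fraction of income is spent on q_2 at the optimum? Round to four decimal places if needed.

Discretionary income = 104 − 5·2.2 − 6·5.5 = 60; q_1* = 5 + 0.5·60/2.2 = 18.6364; q_2* = 6 + 0.5·60/5.5 = 11.4545.
Expenditure on q_2: 5.5·11.4545 = 63; share = 0.6058.

share on q_2 = 0.6058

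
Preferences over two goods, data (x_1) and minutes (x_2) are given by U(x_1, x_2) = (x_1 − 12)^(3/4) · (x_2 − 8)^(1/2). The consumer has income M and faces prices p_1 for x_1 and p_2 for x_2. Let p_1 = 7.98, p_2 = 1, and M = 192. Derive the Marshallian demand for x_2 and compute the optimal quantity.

x_2* = 43.296

This is Cobb-Douglas in (x_1−12, x_2−8): tangency gives 0.75·p_2·(x_2−8) = 0.5·p_1·(x_1−12).
Substituting into the budget: x_1* = 12 + 0.6·(M − 12·p_1 − 8·p_2)/p_1, and x_2* = 8 + 0.4·(…)/p_2.
Discretionary income = 192 − 12·7.98 − 8·1 = 88.24; x_2* = 8 + 0.4·88.24/1 = 43.296.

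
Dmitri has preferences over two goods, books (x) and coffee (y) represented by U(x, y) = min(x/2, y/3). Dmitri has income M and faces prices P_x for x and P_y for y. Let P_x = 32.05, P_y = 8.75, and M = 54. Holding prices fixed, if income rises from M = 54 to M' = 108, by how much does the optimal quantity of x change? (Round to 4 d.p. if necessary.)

Δx* = 1.1954

Leontief preferences: the optimum is at the kink where x/2 = y/3, i.e. y = (3/2)·x.
Budget: P_x·x + P_y·(3/2)·x = M, so (2·P_x + 3·P_y)·x = 2·M.
Demand: x*(P_x,P_y,M) = 2·M/(2·P_x + 3·P_y), y* = 3·M/(2·P_x + 3·P_y).
Here 2·32.05 + 3·8.75 = 90.35, giving x* = 1.1954.
At M' = 108: x* = 2.3907. Change: 2.3907 − 1.1954 = 1.1954.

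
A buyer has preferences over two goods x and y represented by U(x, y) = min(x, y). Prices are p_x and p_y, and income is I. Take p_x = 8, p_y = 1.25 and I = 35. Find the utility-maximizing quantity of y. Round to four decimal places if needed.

y* = 3.7838

Demand: x*(p_x,p_y,I) = I/(p_x + p_y), y* = I/(p_x + p_y).
Here 8 + 1.25 = 9.25, giving y* = 3.7838.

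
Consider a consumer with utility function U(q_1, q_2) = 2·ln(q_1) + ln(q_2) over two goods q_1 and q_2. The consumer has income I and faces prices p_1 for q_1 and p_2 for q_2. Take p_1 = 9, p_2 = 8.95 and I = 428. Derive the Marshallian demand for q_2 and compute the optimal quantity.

q_2* = 15.9404

The MRS is 2·q_2/q_1. Set MRS = p_1/p_2.
So 2·p_2·q_2 = p_1·q_1; combined with the budget, a share 2/3 of income goes to q_1.
Demand: q_1*(p_1,p_2,I) = 2/3·I/p_1 and q_2* = 1/3·I/p_2.
At p_1=9, p_2=8.95, I=428: q_2* = 1/3·428/8.95 = 15.9404.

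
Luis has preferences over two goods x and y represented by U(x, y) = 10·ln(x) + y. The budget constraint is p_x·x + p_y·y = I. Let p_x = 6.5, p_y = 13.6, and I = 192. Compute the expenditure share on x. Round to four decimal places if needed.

share on x = 0.7083

MU_x = 10/x, MU_y = 1. Tangency: 10/x = p_x/p_y.
So x*(p_x,p_y) = 10·p_y/p_x, independent of income; and y* = (I − 10·p_y)/p_y.
At the given prices: x* = 10·13.6/6.5 = 20.9231, and y* = 4.1176.
Expenditure on x: 6.5·20.9231 = 136; share = 0.7083.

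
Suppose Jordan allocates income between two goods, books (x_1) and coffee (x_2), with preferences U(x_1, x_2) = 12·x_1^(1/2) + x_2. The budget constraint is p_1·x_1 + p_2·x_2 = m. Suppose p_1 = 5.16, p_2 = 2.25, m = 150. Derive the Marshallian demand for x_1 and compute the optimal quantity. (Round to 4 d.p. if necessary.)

x_1* = 6.8449

Utility is quasi-linear in x_2; the FOC for x_1 is 6/√x_1 = p_1/p_2.
Solve: √x_1 = 6·p_2/p_1, so x_1*(p_1,p_2) = (6·p_2/p_1)², and x_2* = (m − p_1·x_1*)/p_2.
Plugging in: x_1* = (6·2.25/5.16)² = 6.8449.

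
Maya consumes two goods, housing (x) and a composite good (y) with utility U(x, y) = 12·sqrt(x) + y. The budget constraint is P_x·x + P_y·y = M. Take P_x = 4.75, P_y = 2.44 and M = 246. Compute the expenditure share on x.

Utility is quasi-linear in y; the FOC for x is 6/√x = P_x/P_y.
Thus x* = (6·P_y/P_x)² — independent of M — with the rest of income spent on y.
Plugging in: x* = (6·2.44/4.75)² = 9.4994, y* = 82.327.
Expenditure on x: 4.75·9.4994 = 45.122; share = 0.1834.

share on x = 0.1834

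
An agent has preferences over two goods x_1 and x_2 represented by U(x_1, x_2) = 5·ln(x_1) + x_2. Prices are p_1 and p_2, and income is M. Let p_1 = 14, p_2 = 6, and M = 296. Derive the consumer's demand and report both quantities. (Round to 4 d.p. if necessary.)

x_1* = 2.1429, x_2* = 44.3333

Set MRS = p_1/p_2: (5/x_1)/1 = p_1/p_2.
So x_1*(p_1,p_2) = 5·p_2/p_1, independent of income; and x_2* = (M − 5·p_2)/p_2.
At the given prices: x_1* = 5·6/14 = 2.1429, and x_2* = 44.3333.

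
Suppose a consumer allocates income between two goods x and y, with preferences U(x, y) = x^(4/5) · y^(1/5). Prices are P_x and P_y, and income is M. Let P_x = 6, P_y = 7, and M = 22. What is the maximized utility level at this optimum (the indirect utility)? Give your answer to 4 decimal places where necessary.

Tangency: MRS = 4·y/x = P_x/P_y.
So 0.8·P_y·y = 0.2·P_x·x; combined with the budget, a share 0.8 of income goes to x.
Demand: x*(P_x,P_y,M) = 0.8·M/P_x and y* = 0.2·M/P_y.
At P_x=6, P_y=7, M=22: x* = 0.8·22/6 = 2.9333, y* = 0.6286.
Utility at the optimum: U(2.9333, 0.6286) = 2.1556.

V = 2.1556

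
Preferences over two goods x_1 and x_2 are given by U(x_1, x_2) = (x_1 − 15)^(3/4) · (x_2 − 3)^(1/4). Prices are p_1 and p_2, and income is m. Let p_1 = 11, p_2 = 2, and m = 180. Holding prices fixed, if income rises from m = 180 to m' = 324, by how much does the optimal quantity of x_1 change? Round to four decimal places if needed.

Δx_1* = 9.8182

After buying the subsistence bundle (15, 3), a share 0.75 of the remaining income goes to x_1: x_1* = 15 + 0.75·(m − 15p_1 − 3p_2)/p_1.
Discretionary income = 180 − 15·11 − 3·2 = 9; x_1* = 15 + 0.75·9/11 = 15.6136.
At m' = 324: x_1* = 25.4318. Change: 25.4318 − 15.6136 = 9.8182.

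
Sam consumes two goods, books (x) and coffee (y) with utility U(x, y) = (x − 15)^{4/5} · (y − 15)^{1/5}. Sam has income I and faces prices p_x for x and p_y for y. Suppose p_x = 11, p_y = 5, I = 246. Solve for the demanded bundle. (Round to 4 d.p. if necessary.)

After buying the subsistence bundle (15, 15), a share 0.8 of the remaining income goes to x: x* = 15 + 0.8·(I − 15p_x − 15p_y)/p_x.
Discretionary income = 246 − 15·11 − 15·5 = 6; x* = 15 + 0.8·6/11 = 15.4364; y* = 15 + 0.2·6/5 = 15.24.

x* = 15.4364, y* = 15.24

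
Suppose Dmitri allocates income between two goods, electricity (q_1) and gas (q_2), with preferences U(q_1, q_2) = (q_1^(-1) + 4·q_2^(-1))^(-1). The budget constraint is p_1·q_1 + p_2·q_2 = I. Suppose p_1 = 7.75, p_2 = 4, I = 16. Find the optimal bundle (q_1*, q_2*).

MRS = MU_q_1/MU_q_2 = (1/4)·(q_2/q_1)^(2). Set equal to p_1/p_2.
Hence q_2/q_1 = (4·p_1/p_2)^(1/(2)), i.e. raised to the 0.5 power.
Substitute q_2 = (q_2/q_1)·q_1 into the budget: q_1* = I/(p_1 + p_2·(q_2/q_1)).
Numerically q_2/q_1 = 2.783882, so q_1* = 16/(7.75 + 4·2.783882) = 0.8472 and q_2* = 2.783882·0.8472 = 2.3585.

q_1* = 0.8472, q_2* = 2.3585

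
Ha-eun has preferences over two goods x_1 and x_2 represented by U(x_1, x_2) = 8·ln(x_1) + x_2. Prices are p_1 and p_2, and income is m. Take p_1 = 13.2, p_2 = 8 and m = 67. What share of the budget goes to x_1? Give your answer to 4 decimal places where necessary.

share on x_1 = 0.9552

MU_x_1 = 8/x_1, MU_x_2 = 1. Tangency: 8/x_1 = p_1/p_2.
So x_1*(p_1,p_2) = 8·p_2/p_1, independent of income; and x_2* = (m − 8·p_2)/p_2.
At the given prices: x_1* = 8·8/13.2 = 4.8485, and x_2* = 0.375.
Expenditure on x_1: 13.2·4.8485 = 64; share = 0.9552.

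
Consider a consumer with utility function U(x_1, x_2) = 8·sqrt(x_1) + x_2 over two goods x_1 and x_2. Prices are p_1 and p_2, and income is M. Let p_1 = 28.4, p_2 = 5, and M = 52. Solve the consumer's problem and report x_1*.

x_1* = 0.4959

Utility is quasi-linear in x_2; the FOC for x_1 is 4/√x_1 = p_1/p_2.
Solve: √x_1 = 4·p_2/p_1, so x_1*(p_1,p_2) = (4·p_2/p_1)², and x_2* = (M − p_1·x_1*)/p_2.
Plugging in: x_1* = (4·5/28.4)² = 0.4959.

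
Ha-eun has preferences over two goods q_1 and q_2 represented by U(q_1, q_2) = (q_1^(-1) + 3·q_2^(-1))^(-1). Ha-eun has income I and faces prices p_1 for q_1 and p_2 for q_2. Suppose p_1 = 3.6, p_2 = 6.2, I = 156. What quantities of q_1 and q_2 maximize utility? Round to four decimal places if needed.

q_1* = 13.2395, q_2* = 17.4738

MU_q_1 ∝ q_1^(-2), MU_q_2 ∝ 3·q_2^(-2), so MRS = (1/3)·(q_2/q_1)^(2) = p_1/p_2.
Solve for the ratio: q_2/q_1 = [3·p_1/p_2]^(0.5).
With the ratio pinned down, the budget gives q_1* = I/(p_1 + p_2·(q_2/q_1)) and q_2* = (q_2/q_1)·q_1*.
Numerically q_2/q_1 = 1.319824, so q_1* = 156/(3.6 + 6.2·1.319824) = 13.2395 and q_2* = 1.319824·13.2395 = 17.4738.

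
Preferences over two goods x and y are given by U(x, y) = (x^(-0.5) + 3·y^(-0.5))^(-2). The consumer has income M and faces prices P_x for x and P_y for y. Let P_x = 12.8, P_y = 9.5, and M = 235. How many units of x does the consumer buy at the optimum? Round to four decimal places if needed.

x* = 6.3675

Substitute y = (y/x)·x into the budget: x* = M/(P_x + P_y·(y/x)).
Numerically y/x = 2.537494, so x* = 235/(12.8 + 9.5·2.537494) = 6.3675.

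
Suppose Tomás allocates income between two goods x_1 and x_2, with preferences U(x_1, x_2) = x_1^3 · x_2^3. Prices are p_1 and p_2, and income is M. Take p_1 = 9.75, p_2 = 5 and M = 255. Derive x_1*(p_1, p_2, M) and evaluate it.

x_1* = 13.0769

The MRS is x_2/x_1. Set MRS = p_1/p_2.
Rearranging, p_2·x_2 = p_1·x_1. Substituting into the budget gives p_1·x_1·(1 + 1) = M.
Demand: x_1*(p_1,p_2,M) = 0.5·M/p_1 and x_2* = 0.5·M/p_2.
At p_1=9.75, p_2=5, M=255: x_1* = 0.5·255/9.75 = 13.0769.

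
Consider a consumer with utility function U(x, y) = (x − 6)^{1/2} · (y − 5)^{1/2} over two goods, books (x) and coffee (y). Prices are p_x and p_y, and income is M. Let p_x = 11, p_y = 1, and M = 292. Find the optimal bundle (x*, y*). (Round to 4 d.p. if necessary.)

Let x' = x−6, y' = y−5. MRS = y'/x' = p_x/p_y.
After buying the subsistence bundle (6, 5), a share 0.5 of the remaining income goes to x: x* = 6 + 0.5·(M − 6p_x − 5p_y)/p_x.
Discretionary income = 292 − 6·11 − 5·1 = 221; x* = 6 + 0.5·221/11 = 16.0455; y* = 5 + 0.5·221/1 = 115.5.

x* = 16.0455, y* = 115.5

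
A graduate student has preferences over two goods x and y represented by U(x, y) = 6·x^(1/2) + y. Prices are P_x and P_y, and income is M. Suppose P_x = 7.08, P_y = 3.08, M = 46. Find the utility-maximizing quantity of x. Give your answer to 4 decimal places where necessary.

x* = 1.7032

Solve: √x = 3·P_y/P_x, so x*(P_x,P_y) = (3·P_y/P_x)², and y* = (M − P_x·x*)/P_y.
Plugging in: x* = (3·3.08/7.08)² = 1.7032.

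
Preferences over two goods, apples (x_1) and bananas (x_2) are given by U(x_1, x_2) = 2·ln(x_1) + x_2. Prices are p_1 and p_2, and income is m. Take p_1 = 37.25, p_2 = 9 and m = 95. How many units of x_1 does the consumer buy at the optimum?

x_1* = 0.4832

MU_x_1 = 2/x_1, MU_x_2 = 1. Tangency: 2/x_1 = p_1/p_2.
So x_1*(p_1,p_2) = 2·p_2/p_1, independent of income; and x_2* = (m − 2·p_2)/p_2.
At the given prices: x_1* = 2·9/37.25 = 0.4832.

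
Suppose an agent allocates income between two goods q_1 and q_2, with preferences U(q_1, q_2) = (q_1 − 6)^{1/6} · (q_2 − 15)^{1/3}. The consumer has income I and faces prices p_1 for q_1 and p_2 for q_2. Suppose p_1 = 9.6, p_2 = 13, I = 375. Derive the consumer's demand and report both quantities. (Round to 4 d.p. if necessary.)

q_1* = 10.25, q_2* = 21.2769

This is Cobb-Douglas in (q_1−6, q_2−15): tangency gives 1/6·p_2·(q_2−15) = 1/3·p_1·(q_1−6).
After buying the subsistence bundle (6, 15), a share 1/3 of the remaining income goes to q_1: q_1* = 6 + 1/3·(I − 6p_1 − 15p_2)/p_1.
Discretionary income = 375 − 6·9.6 − 15·13 = 122.4; q_1* = 6 + 1/3·122.4/9.6 = 10.25; q_2* = 15 + 2/3·122.4/13 = 21.2769.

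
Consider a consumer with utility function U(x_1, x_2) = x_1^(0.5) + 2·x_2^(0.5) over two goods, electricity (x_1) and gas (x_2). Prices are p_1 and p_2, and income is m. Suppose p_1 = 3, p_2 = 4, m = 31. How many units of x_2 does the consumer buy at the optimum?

MU_x_1 ∝ x_1^(-0.5), MU_x_2 ∝ 2·x_2^(-0.5), so MRS = (1/2)·(x_2/x_1)^(0.5) = p_1/p_2.
Hence x_2/x_1 = (2·p_1/p_2)^(1/(0.5)), i.e. raised to the 2 power.
With the ratio pinned down, the budget gives x_1* = m/(p_1 + p_2·(x_2/x_1)) and x_2* = (x_2/x_1)·x_1*.
Numerically x_2/x_1 = 2.25, so x_1* = 31/(3 + 4·2.25) = 2.5833 and x_2* = 2.25·2.5833 = 5.8125.

x_2* = 5.8125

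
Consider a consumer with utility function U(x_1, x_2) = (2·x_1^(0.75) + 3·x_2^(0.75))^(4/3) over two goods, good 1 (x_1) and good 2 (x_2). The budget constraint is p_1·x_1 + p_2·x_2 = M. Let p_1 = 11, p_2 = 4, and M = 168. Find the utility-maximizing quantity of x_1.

From the CES first-order condition, (2/3)·(x_2/x_1)^(0.25) = p_1/p_2.
Solve for the ratio: x_2/x_1 = [(3/2)·p_1/p_2]^(4).
Substitute x_2 = (x_2/x_1)·x_1 into the budget: x_1* = M/(p_1 + p_2·(x_2/x_1)).
Numerically x_2/x_1 = 289.531494, so x_1* = 168/(11 + 4·289.531494) = 0.1437.

x_1* = 0.1437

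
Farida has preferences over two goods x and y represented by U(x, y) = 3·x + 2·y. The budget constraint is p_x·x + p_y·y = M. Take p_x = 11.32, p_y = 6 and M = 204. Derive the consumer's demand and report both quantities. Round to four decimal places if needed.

x* = 0, y* = 34

Linear utility — the consumer picks whichever good has higher MU/price: 3/11.32 = 0.265 vs 2/6 = 0.3333.
y gives more utility per dollar, so spend all income on y: y* = M/p_y, x* = 0.
Numerically: x* = 0, y* = 34.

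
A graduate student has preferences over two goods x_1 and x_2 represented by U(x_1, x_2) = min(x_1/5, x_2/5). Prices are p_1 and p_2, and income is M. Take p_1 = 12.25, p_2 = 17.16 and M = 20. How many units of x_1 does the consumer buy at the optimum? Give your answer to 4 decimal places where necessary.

Leontief preferences: the optimum is at the kink where x_1/5 = x_2/5, i.e. x_2 = x_1.
Budget: p_1·x_1 + p_2·x_1 = M, so (5·p_1 + 5·p_2)·x_1 = 5·M.
Demand: x_1*(p_1,p_2,M) = 5·M/(5·p_1 + 5·p_2), x_2* = 5·M/(5·p_1 + 5·p_2).
Here 5·12.25 + 5·17.16 = 147.05, giving x_1* = 0.68.

x_1* = 0.68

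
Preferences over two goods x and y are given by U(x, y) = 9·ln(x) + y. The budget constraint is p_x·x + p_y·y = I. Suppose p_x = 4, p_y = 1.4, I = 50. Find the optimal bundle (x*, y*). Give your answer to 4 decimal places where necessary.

x* = 3.15, y* = 26.7143

MU_x = 9/x, MU_y = 1. Tangency: 9/x = p_x/p_y.
So x*(p_x,p_y) = 9·p_y/p_x, independent of income; and y* = (I − 9·p_y)/p_y.
At the given prices: x* = 9·1.4/4 = 3.15, and y* = 26.7143.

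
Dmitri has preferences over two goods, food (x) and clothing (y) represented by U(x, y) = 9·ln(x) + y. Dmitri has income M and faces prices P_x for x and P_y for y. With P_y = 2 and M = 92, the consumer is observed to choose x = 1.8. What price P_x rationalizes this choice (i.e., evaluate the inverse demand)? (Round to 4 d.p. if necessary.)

P_x = 10

MU_x = 9/x, MU_y = 1. Tangency: 9/x = P_x/P_y.
So x*(P_x,P_y) = 9·P_y/P_x, independent of income; and y* = (M − 9·P_y)/P_y.
Set x* = 1.8 in the demand function and solve for P_x: P_x = 10.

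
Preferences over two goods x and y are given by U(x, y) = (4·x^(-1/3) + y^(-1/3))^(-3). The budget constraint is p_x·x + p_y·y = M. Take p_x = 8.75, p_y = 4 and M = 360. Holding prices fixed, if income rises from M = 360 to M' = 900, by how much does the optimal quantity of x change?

Δx* = 47.814

MRS = MU_x/MU_y = 4·(y/x)^(4/3). Set equal to p_x/p_y.
Hence y/x = ((1/4)·p_x/p_y)^(1/(4/3)), i.e. raised to the 0.75 power.
Substitute y = (y/x)·x into the budget: x* = M/(p_x + p_y·(y/x)).
Numerically y/x = 0.63594, so x* = 360/(8.75 + 4·0.63594) = 31.876.
At M' = 900: x* = 79.69. Change: 79.69 − 31.876 = 47.814.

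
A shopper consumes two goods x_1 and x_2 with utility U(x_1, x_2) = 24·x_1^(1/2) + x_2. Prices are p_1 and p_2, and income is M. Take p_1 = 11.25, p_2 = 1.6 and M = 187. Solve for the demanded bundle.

x_1* = 2.9127, x_2* = 96.395

Plugging in: x_1* = (12·1.6/11.25)² = 2.9127, x_2* = 96.395.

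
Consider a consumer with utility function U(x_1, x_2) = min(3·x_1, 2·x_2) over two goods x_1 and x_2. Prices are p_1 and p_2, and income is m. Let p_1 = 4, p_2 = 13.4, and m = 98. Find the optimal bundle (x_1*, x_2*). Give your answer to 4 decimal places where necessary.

x_1* = 4.0664, x_2* = 6.0996

Leontief preferences: the optimum is at the kink where x_1/2 = x_2/3, i.e. x_2 = (3/2)·x_1.
Budget: p_1·x_1 + p_2·(3/2)·x_1 = m, so (2·p_1 + 3·p_2)·x_1 = 2·m.
Demand: x_1*(p_1,p_2,m) = 2·m/(2·p_1 + 3·p_2), x_2* = 3·m/(2·p_1 + 3·p_2).
Here 2·4 + 3·13.4 = 48.2, giving x_1* = 4.0664 and x_2* = 6.0996.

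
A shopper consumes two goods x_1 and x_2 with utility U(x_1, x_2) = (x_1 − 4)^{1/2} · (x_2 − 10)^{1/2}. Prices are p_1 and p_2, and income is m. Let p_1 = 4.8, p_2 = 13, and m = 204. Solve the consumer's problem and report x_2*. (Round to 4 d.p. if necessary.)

Let x_1' = x_1−4, x_2' = x_2−10. MRS = x_2'/x_1' = p_1/p_2.
Substituting into the budget: x_1* = 4 + 0.5·(m − 4·p_1 − 10·p_2)/p_1, and x_2* = 10 + 0.5·(…)/p_2.
Discretionary income = 204 − 4·4.8 − 10·13 = 54.8; x_2* = 10 + 0.5·54.8/13 = 12.1077.

x_2* = 12.1077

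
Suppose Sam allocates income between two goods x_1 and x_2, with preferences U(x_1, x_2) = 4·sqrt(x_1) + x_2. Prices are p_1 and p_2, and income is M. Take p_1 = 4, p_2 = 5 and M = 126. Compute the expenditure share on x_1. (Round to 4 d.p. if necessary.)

Plugging in: x_1* = (2·5/4)² = 6.25, x_2* = 20.2.
Expenditure on x_1: 4·6.25 = 25; share = 0.1984.

share on x_1 = 0.1984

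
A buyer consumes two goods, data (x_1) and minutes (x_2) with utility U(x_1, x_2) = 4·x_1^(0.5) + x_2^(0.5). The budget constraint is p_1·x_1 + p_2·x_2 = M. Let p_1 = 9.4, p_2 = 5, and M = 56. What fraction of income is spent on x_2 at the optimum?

From the CES first-order condition, 4·(x_2/x_1)^(0.5) = p_1/p_2.
Hence x_2/x_1 = ((1/4)·p_1/p_2)^(1/(0.5)), i.e. raised to the 2 power.
Substitute x_2 = (x_2/x_1)·x_1 into the budget: x_1* = M/(p_1 + p_2·(x_2/x_1)).
Numerically x_2/x_1 = 0.2209, so x_1* = 56/(9.4 + 5·0.2209) = 5.331 and x_2* = 0.2209·5.331 = 1.1776.
Expenditure on x_2: 5·1.1776 = 5.8881; share = 0.1051.

share on x_2 = 0.1051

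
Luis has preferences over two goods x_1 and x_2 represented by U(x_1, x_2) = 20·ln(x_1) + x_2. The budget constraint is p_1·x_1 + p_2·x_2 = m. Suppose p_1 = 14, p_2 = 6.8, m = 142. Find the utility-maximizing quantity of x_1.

MU_x_1 = 20/x_1, MU_x_2 = 1. Tangency: 20/x_1 = p_1/p_2.
So x_1*(p_1,p_2) = 20·p_2/p_1, independent of income; and x_2* = (m − 20·p_2)/p_2.
At the given prices: x_1* = 20·6.8/14 = 9.7143.

x_1* = 9.7143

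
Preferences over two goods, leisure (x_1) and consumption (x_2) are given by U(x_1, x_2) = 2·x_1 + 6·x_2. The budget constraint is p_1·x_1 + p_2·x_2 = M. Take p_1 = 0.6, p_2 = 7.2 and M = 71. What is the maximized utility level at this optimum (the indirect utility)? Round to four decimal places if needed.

Perfect substitutes: compare marginal utility per dollar. 2/p_1 vs 6/p_2 → 3.3333 vs 0.8333.
x_1 gives more utility per dollar, so spend all income on x_1: x_1* = M/p_1, x_2* = 0.
Numerically: x_1* = 118.3333, x_2* = 0.
Utility at the optimum: U(118.3333, 0) = 236.6667.

V = 236.6667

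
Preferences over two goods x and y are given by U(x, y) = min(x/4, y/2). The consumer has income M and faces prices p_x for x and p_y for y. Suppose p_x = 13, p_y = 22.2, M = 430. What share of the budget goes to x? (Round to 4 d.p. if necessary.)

share on x = 0.5394

With perfect complements, no substitution: consume in ratio x:y = 4:2.
Budget: p_x·x + p_y·(1/2)·x = M, so (4·p_x + 2·p_y)·x = 4·M.
Demand: x*(p_x,p_y,M) = 4·M/(4·p_x + 2·p_y), y* = 2·M/(4·p_x + 2·p_y).
Here 4·13 + 2·22.2 = 96.4, giving x* = 17.8423 and y* = 8.9212.
Expenditure on x: 13·17.8423 = 231.9502; share = 0.5394.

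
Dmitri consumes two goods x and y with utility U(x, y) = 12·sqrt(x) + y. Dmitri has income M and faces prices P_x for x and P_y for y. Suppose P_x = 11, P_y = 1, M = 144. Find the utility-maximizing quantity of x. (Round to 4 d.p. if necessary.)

Set MRS = P_x/P_y: 6·x^(−1/2) = P_x/P_y.
Solve: √x = 6·P_y/P_x, so x*(P_x,P_y) = (6·P_y/P_x)², and y* = (M − P_x·x*)/P_y.
Plugging in: x* = (6·1/11)² = 0.2975.

x* = 0.2975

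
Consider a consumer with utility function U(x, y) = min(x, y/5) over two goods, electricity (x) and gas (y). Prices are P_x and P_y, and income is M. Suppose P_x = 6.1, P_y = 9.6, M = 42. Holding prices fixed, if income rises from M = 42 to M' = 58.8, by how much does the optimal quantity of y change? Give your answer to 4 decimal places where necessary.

Δy* = 1.5527

Leontief preferences: the optimum is at the kink where x/1 = y/5, i.e. y = 5·x.
Budget: P_x·x + P_y·5·x = M, so (P_x + 5·P_y)·x = M.
Demand: x*(P_x,P_y,M) = M/(P_x + 5·P_y), y* = 5·M/(P_x + 5·P_y).
Here 6.1 + 5·9.6 = 54.1, giving y* = 3.8817.
At M' = 58.8: y* = 5.4344. Change: 5.4344 − 3.8817 = 1.5527.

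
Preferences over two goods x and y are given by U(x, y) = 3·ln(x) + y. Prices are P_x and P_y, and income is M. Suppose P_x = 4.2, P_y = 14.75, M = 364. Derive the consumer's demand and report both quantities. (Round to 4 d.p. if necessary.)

x* = 10.5357, y* = 21.678

So x*(P_x,P_y) = 3·P_y/P_x, independent of income; and y* = (M − 3·P_y)/P_y.
At the given prices: x* = 3·14.75/4.2 = 10.5357, and y* = 21.678.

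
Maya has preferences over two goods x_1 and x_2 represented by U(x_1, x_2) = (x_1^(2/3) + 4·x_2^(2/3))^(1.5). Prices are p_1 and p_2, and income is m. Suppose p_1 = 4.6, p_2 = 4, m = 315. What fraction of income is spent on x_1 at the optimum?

share on x_1 = 0.0117

Numerically x_2/x_1 = 97.336, so x_1* = 315/(4.6 + 4·97.336) = 0.7996 and x_2* = 97.336·0.7996 = 77.8305.
Expenditure on x_1: 4.6·0.7996 = 3.6782; share = 0.0117.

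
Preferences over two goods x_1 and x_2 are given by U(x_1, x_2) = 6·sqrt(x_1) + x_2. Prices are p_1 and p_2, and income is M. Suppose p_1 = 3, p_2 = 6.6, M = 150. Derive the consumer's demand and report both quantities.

MU_x_1 = 3/√x_1, MU_x_2 = 1. Tangency: 3/√x_1 = p_1/p_2.
Solve: √x_1 = 3·p_2/p_1, so x_1*(p_1,p_2) = (3·p_2/p_1)², and x_2* = (M − p_1·x_1*)/p_2.
Plugging in: x_1* = (3·6.6/3)² = 43.56, x_2* = 2.9273.

x_1* = 43.56, x_2* = 2.9273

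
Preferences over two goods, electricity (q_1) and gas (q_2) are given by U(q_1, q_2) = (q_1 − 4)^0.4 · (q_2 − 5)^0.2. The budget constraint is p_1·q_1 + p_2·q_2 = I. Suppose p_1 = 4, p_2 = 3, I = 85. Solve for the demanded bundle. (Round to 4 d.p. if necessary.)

q_1* = 13, q_2* = 11

Let q_1' = q_1−4, q_2' = q_2−5. MRS = 2·q_2'/q_1' = p_1/p_2.
Substituting into the budget: q_1* = 4 + 2/3·(I − 4·p_1 − 5·p_2)/p_1, and q_2* = 5 + 1/3·(…)/p_2.
Discretionary income = 85 − 4·4 − 5·3 = 54; q_1* = 4 + 2/3·54/4 = 13; q_2* = 5 + 1/3·54/3 = 11.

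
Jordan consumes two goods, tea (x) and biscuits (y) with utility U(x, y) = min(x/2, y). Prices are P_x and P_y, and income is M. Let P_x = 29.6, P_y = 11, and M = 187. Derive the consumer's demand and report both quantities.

x* = 5.3276, y* = 2.6638

With perfect complements, no substitution: consume in ratio x:y = 2:1.
Budget: P_x·x + P_y·(1/2)·x = M, so (2·P_x + P_y)·x = 2·M.
Demand: x*(P_x,P_y,M) = 2·M/(2·P_x + P_y), y* = M/(2·P_x + P_y).
Here 2·29.6 + 11 = 70.2, giving x* = 5.3276 and y* = 2.6638.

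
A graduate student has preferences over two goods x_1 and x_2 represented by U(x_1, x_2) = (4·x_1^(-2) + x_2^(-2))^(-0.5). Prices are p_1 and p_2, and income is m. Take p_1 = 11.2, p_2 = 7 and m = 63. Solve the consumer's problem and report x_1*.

MRS = MU_x_1/MU_x_2 = 4·(x_2/x_1)^(3). Set equal to p_1/p_2.
Hence x_2/x_1 = ((1/4)·p_1/p_2)^(1/(3)), i.e. raised to the 1/3 power.
Substitute x_2 = (x_2/x_1)·x_1 into the budget: x_1* = m/(p_1 + p_2·(x_2/x_1)).
Numerically x_2/x_1 = 0.736806, so x_1* = 63/(11.2 + 7·0.736806) = 3.8514.

x_1* = 3.8514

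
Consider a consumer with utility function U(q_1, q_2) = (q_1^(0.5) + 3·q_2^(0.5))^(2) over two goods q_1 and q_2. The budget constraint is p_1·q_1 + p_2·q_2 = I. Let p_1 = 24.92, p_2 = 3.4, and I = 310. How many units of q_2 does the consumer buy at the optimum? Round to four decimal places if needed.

q_2* = 89.8149

From the CES first-order condition, (1/3)·(q_2/q_1)^(0.5) = p_1/p_2.
Solve for the ratio: q_2/q_1 = [3·p_1/p_2]^(2).
With the ratio pinned down, the budget gives q_1* = I/(p_1 + p_2·(q_2/q_1)) and q_2* = (q_2/q_1)·q_1*.
Numerically q_2/q_1 = 483.482491, so q_1* = 310/(24.92 + 3.4·483.482491) = 0.1858 and q_2* = 483.482491·0.1858 = 89.8149.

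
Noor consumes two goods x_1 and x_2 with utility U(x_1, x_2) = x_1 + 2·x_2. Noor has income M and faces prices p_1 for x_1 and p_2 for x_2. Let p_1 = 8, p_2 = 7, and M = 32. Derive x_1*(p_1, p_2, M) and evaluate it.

x_1* = 0

Perfect substitutes: compare marginal utility per dollar. 1/p_1 vs 2/p_2 → 0.125 vs 0.2857.
x_2 gives more utility per dollar, so spend all income on x_2: x_2* = M/p_2, x_1* = 0.
Numerically: x_1* = 0, x_2* = 4.5714.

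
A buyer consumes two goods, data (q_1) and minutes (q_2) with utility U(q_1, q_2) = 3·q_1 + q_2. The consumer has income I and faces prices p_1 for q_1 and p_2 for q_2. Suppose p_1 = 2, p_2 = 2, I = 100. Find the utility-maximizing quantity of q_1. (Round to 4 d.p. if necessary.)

q_1* = 50

Linear utility — the consumer picks whichever good has higher MU/price: 3/2 = 1.5 vs 1/2 = 0.5.
q_1 gives more utility per dollar, so spend all income on q_1: q_1* = I/p_1, q_2* = 0.
Numerically: q_1* = 50, q_2* = 0.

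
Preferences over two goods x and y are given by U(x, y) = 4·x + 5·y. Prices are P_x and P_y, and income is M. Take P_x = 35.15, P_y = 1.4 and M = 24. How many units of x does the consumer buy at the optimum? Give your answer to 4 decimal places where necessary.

x* = 0

Numerically: x* = 0, y* = 17.1429.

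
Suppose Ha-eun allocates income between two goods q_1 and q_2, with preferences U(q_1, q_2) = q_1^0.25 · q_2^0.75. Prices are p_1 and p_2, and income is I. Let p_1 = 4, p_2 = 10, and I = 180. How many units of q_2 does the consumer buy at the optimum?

q_2* = 13.5

At p_1=4, p_2=10, I=180: q_2* = 0.75·180/10 = 13.5.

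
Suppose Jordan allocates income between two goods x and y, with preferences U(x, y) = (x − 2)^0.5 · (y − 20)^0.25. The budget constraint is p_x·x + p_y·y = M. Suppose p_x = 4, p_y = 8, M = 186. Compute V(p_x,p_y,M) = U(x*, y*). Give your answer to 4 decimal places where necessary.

This is Cobb-Douglas in (x−2, y−20): tangency gives 0.5·p_y·(y−20) = 0.25·p_x·(x−2).
After buying the subsistence bundle (2, 20), a share 2/3 of the remaining income goes to x: x* = 2 + 2/3·(M − 2p_x − 20p_y)/p_x.
Discretionary income = 186 − 2·4 − 20·8 = 18; x* = 2 + 2/3·18/4 = 5; y* = 20 + 1/3·18/8 = 20.75.
Utility at the optimum: U(5, 20.75) = 1.6119.

V = 1.6119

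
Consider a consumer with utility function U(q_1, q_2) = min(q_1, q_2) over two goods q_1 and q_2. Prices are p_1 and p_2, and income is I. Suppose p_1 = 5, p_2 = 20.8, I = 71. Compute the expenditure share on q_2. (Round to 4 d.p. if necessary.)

share on q_2 = 0.8062

With perfect complements, no substitution: consume in ratio q_1:q_2 = 1:1.
Budget: p_1·q_1 + p_2·q_1 = I, so (p_1 + p_2)·q_1 = I.
Demand: q_1*(p_1,p_2,I) = I/(p_1 + p_2), q_2* = I/(p_1 + p_2).
Here 5 + 20.8 = 25.8, giving q_1* = 2.7519 and q_2* = 2.7519.
Expenditure on q_2: 20.8·2.7519 = 57.2403; share = 0.8062.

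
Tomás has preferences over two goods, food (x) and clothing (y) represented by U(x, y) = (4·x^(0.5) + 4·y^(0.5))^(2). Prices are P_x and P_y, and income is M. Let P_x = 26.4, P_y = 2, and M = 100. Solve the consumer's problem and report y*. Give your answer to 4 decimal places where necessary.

Numerically y/x = 174.24, so x* = 100/(26.4 + 2·174.24) = 0.2668 and y* = 174.24·0.2668 = 46.4789.

y* = 46.4789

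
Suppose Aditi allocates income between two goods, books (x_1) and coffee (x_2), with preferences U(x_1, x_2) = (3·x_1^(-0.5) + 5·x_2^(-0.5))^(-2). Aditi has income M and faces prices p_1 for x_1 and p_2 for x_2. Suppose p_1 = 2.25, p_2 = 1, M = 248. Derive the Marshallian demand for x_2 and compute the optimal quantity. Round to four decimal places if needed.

MU_x_1 ∝ 3·x_1^(-1.5), MU_x_2 ∝ 5·x_2^(-1.5), so MRS = (3/5)·(x_2/x_1)^(1.5) = p_1/p_2.
Hence x_2/x_1 = ((5/3)·p_1/p_2)^(1/(1.5)), i.e. raised to the 2/3 power.
With the ratio pinned down, the budget gives x_1* = M/(p_1 + p_2·(x_2/x_1)) and x_2* = (x_2/x_1)·x_1*.
Numerically x_2/x_1 = 2.413723, so x_1* = 248/(2.25 + 1·2.413723) = 53.1764 and x_2* = 2.413723·53.1764 = 128.3531.

x_2* = 128.3531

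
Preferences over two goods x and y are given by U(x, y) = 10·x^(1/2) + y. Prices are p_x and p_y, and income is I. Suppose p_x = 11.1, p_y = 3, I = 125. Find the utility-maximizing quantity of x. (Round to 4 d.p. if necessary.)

MU_x = 5/√x, MU_y = 1. Tangency: 5/√x = p_x/p_y.
Solve: √x = 5·p_y/p_x, so x*(p_x,p_y) = (5·p_y/p_x)², and y* = (I − p_x·x*)/p_y.
Plugging in: x* = (5·3/11.1)² = 1.8262.

x* = 1.8262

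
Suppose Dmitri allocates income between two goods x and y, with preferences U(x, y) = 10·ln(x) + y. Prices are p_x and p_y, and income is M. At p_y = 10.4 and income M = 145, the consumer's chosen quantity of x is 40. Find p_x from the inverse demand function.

Set MRS = p_x/p_y: (10/x)/1 = p_x/p_y.
So x*(p_x,p_y) = 10·p_y/p_x, independent of income; and y* = (M − 10·p_y)/p_y.
Set x* = 40 in the demand function and solve for p_x: p_x = 2.6.

p_x = 2.6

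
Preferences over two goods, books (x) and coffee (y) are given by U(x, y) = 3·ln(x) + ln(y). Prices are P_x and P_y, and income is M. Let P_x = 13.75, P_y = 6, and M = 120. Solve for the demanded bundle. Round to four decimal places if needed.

x* = 6.5455, y* = 5

The MRS is 3·y/x. Set MRS = P_x/P_y.
So 3·P_y·y = P_x·x; combined with the budget, a share 0.75 of income goes to x.
Demand: x*(P_x,P_y,M) = 0.75·M/P_x and y* = 0.25·M/P_y.
At P_x=13.75, P_y=6, M=120: x* = 0.75·120/13.75 = 6.5455, y* = 5.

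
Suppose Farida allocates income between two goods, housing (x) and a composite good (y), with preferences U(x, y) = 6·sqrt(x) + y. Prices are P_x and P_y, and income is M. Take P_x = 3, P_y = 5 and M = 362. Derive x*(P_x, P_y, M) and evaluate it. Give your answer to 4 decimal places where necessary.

x* = 25

Utility is quasi-linear in y; the FOC for x is 3/√x = P_x/P_y.
Thus x* = (3·P_y/P_x)² — independent of M — with the rest of income spent on y.
Plugging in: x* = (3·5/3)² = 25.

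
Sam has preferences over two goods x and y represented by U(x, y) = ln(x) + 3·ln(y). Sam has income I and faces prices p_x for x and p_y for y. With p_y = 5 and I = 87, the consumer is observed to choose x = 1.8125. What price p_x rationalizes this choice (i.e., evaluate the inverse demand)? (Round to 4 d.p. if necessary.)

The MRS is (1/3)·y/x. Set MRS = p_x/p_y.
Rearranging, p_y·y = 3·p_x·x. Substituting into the budget gives p_x·x·(1 + 3) = I.
Demand: x*(p_x,p_y,I) = 0.25·I/p_x and y* = 0.75·I/p_y.
Set x* = 1.8125 in the demand function and solve for p_x: p_x = 12.

p_x = 12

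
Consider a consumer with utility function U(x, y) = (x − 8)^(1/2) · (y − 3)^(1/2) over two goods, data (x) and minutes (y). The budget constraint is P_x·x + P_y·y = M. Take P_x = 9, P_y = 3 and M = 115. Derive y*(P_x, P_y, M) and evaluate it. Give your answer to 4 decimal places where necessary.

Let x' = x−8, y' = y−3. MRS = y'/x' = P_x/P_y.
After buying the subsistence bundle (8, 3), a share 0.5 of the remaining income goes to x: x* = 8 + 0.5·(M − 8P_x − 3P_y)/P_x.
Discretionary income = 115 − 8·9 − 3·3 = 34; y* = 3 + 0.5·34/3 = 8.6667.

y* = 8.6667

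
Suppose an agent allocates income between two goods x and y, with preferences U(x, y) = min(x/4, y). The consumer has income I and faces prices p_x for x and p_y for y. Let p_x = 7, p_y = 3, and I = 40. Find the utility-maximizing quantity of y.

y* = 1.2903

Leontief preferences: the optimum is at the kink where x/4 = y/1, i.e. y = (1/4)·x.
Budget: p_x·x + p_y·(1/4)·x = I, so (4·p_x + p_y)·x = 4·I.
Demand: x*(p_x,p_y,I) = 4·I/(4·p_x + p_y), y* = I/(4·p_x + p_y).
Here 4·7 + 3 = 31, giving y* = 1.2903.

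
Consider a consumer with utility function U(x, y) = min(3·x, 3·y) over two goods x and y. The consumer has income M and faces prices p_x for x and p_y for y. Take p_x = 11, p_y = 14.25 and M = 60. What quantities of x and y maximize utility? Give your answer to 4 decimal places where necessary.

x* = 2.3762, y* = 2.3762

With perfect complements, no substitution: consume in ratio x:y = 3:3.
Budget: p_x·x + p_y·x = M, so (3·p_x + 3·p_y)·x = 3·M.
Demand: x*(p_x,p_y,M) = 3·M/(3·p_x + 3·p_y), y* = 3·M/(3·p_x + 3·p_y).
Here 3·11 + 3·14.25 = 75.75, giving x* = 2.3762 and y* = 2.3762.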